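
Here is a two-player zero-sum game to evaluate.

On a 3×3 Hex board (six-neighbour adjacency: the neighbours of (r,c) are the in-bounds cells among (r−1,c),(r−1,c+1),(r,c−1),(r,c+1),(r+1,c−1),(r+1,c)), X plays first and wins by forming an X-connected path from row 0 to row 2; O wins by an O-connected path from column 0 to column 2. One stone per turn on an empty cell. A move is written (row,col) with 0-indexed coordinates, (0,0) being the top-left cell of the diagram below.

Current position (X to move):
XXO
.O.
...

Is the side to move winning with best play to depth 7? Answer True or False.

[XXO/.O./...] X move#1: (1,0):-1/XXO/XO./...*, (1,2):-1/XXO/.OX/..., (2,0):-1/XXO/.O./X.., (2,1):-1/XXO/.O./.X., (2,2):-1/XXO/.O./..X
[XXO/XO./...] O move#2: (1,2):-1/XXO/XOO/..., (2,0):+1/XXO/XO./O..*, (2,1):-1/XXO/XO./.O., (2,2):-1/XXO/XO./..O
[XXO/XO./O..] end (terminal -1, X#3); searched XXO/.O./... to 7

X winning at [XXO/.O./...]: False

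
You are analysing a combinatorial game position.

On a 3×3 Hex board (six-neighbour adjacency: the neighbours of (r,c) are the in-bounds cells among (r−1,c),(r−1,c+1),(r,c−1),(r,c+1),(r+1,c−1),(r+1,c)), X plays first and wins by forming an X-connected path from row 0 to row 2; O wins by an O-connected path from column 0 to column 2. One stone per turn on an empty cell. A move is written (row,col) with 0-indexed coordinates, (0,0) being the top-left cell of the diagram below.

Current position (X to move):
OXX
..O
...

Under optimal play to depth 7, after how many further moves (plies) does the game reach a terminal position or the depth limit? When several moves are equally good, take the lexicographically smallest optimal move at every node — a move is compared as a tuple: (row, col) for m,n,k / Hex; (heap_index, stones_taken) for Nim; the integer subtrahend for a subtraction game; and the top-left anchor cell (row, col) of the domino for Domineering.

p1 X@[OXX/..O/...]: (1,0)[OXX/X.O/...]-1 (1,1)[OXX/.XO/...]+1* (2,0)[OXX/..O/X..]+1 (2,1)[OXX/..O/.X.]-1 (2,2)[OXX/..O/..X]-1
p2 O@[OXX/.XO/...]: (1,0)[OXX/OXO/...]-1* (2,0)[OXX/.XO/O..]-1 (2,1)[OXX/.XO/.O.]-1 (2,2)[OXX/.XO/..O]-1
p3 X@[OXX/OXO/...]: (2,0)[OXX/OXO/X..]+1* (2,1)[OXX/OXO/.X.]+1 (2,2)[OXX/OXO/..X]+1
p4 O@[OXX/OXO/X..] terminal -1; root [OXX/..O/...] d7

PV length from [OXX/..O/...]: 3 plies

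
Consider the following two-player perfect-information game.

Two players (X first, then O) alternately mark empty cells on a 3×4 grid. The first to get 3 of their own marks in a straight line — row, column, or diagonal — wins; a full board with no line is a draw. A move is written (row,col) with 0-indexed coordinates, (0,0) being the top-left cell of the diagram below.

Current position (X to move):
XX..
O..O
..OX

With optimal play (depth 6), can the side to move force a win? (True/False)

p1 X@[XX../O..O/..OX]: (0,2)[XXX./O..O/..OX]+1* (0,3)[XX.X/O..O/..OX]+1 (1,1)[XX../OX.O/..OX]+1 (1,2)[XX../O.XO/..OX]+1 (2,0)[XX../O..O/X.OX]+1 (2,1)[XX../O..O/.XOX]+1
p2 O@[XXX./O..O/..OX] terminal -1; root [XX../O..O/..OX] d6

X winning at [XX../O..O/..OX]: True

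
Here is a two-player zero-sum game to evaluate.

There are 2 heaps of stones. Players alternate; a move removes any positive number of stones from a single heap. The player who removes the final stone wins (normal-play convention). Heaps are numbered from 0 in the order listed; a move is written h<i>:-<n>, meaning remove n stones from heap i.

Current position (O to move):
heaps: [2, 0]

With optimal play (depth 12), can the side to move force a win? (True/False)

O winning at [(2,0)]: True

p1 O@[(2,0)]: h0:-1[(1,0)]-1 h0:-2[(0,0)]+1*
p2 X@[(0,0)] terminal -1; root [(2,0)] d12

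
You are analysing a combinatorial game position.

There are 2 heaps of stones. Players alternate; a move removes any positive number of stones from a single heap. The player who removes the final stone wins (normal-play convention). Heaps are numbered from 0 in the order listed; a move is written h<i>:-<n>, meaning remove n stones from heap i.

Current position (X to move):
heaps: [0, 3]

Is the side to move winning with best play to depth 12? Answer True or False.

p1 X@[(0,3)]: h1:-1[(0,2)]-1 h1:-2[(0,1)]-1 h1:-3[(0,0)]+1*
p2 O@[(0,0)] terminal -1; root [(0,3)] d12

X winning at [(0,3)]: True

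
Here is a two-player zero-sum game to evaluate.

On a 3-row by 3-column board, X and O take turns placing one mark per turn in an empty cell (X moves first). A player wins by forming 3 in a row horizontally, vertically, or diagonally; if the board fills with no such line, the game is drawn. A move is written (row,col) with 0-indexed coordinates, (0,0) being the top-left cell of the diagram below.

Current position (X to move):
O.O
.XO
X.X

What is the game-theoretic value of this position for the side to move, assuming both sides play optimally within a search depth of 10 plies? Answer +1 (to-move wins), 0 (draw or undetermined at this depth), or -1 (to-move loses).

[O.O/.XO/X.X] X move#1: (0,1):+0/OXO/.XO/X.X, (1,0):-1/O.O/XXO/X.X, (2,1):+1/O.O/.XO/XXX*
[O.O/.XO/XXX] end (terminal -1, O#2); searched O.O/.XO/X.X to 10

value(O.O/.XO/X.X, X) = +1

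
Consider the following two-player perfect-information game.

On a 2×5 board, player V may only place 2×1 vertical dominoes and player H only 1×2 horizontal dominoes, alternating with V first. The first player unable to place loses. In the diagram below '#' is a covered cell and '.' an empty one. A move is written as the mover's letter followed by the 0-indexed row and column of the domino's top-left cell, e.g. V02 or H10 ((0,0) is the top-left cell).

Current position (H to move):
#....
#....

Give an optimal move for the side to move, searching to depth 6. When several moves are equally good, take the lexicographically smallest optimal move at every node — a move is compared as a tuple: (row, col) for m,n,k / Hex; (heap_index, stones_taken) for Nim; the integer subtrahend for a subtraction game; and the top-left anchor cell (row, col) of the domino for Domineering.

p1 H@[#..../#....]: H01[###../#....]-1 H02[#.##./#....]+1* H03[#..##/#....]-1 H11[#..../###..]-1 H12[#..../#.##.]+1 H13[#..../#..##]-1
p2 V@[#.##./#....]: V01[####./##...]-1* V04[#.###/#...#]-1
p3 H@[####./##...]: H12[####./####.]-1 H13[####./##.##]+1*
p4 V@[####./##.##] terminal -1; root [#..../#....] d6

H's best at [#..../#....]: H02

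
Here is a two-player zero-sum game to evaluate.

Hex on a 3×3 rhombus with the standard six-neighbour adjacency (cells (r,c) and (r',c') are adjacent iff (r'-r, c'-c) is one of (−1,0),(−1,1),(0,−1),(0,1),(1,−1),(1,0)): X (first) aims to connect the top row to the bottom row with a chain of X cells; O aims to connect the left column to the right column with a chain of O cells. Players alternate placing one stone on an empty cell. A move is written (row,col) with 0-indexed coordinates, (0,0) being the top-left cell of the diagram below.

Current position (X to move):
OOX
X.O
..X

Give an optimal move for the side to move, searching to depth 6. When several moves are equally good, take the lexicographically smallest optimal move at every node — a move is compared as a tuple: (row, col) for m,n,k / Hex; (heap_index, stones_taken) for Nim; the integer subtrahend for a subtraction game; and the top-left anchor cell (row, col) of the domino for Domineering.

X's best at [OOX/X.O/..X]: (1,1)

ply 1, X at OOX/X.O/..X | (1,1)=+1→OOX/XXO/..X*; (2,0)=-1→OOX/X.O/X.X; (2,1)=-1→OOX/X.O/.XX
ply 2, O at OOX/XXO/..X | (2,0)=-1→OOX/XXO/O.X*; (2,1)=-1→OOX/XXO/.OX
ply 3, X at OOX/XXO/O.X | (2,1)=+1→OOX/XXO/OXX*
ply 4: OOX/XXO/OXX is terminal -1 (O); from OOX/X.O/..X depth 6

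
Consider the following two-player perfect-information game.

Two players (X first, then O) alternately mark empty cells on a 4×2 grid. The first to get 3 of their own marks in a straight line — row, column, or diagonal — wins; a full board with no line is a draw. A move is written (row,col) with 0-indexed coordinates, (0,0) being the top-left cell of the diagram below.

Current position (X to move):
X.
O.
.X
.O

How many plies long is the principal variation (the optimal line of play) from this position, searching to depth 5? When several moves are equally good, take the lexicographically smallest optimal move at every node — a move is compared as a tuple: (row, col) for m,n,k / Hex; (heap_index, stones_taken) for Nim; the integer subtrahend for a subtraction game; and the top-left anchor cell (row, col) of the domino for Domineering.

PV length from [X./O./.X/.O]: 4 plies

[X./O./.X/.O] X move#1: (0,1):+0/XX/O./.X/.O*, (1,1):+0/X./OX/.X/.O, (2,0):+0/X./O./XX/.O, (3,0):+0/X./O./.X/XO
[XX/O./.X/.O] O move#2: (1,1):+0/XX/OO/.X/.O*, (2,0):-1/XX/O./OX/.O, (3,0):-1/XX/O./.X/OO
[XX/OO/.X/.O] X move#3: (2,0):+0/XX/OO/XX/.O*, (3,0):+0/XX/OO/.X/XO
[XX/OO/XX/.O] O move#4: (3,0):+0/XX/OO/XX/OO*
[XX/OO/XX/OO] end (terminal +0, X#5); searched X./O./.X/.O to 5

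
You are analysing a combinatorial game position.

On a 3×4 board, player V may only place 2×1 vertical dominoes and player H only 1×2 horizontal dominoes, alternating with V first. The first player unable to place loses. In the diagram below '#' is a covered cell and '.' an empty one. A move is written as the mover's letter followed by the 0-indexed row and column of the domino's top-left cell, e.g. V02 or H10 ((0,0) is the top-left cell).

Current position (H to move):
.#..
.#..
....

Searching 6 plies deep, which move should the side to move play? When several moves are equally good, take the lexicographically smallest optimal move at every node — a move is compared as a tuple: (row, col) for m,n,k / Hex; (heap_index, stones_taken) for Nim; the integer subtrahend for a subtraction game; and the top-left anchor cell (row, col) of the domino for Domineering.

H's best at [.#../.#../....]: H12

[.#../.#../....] H move#1: H02:-1/.###/.#../...., H12:+1/.#../.###/....*, H20:-1/.#../.#../##.., H21:-1/.#../.#../.##., H22:-1/.#../.#../..##
[.#../.###/....] V move#2: V00:-1/##../####/....*, V10:-1/.#../####/#...
[##../####/....] H move#3: H02:+1/####/####/....*, H20:+1/##../####/##.., H21:+1/##../####/.##., H22:+1/##../####/..##
[####/####/....] end (terminal -1, V#4); searched .#../.#../.... to 6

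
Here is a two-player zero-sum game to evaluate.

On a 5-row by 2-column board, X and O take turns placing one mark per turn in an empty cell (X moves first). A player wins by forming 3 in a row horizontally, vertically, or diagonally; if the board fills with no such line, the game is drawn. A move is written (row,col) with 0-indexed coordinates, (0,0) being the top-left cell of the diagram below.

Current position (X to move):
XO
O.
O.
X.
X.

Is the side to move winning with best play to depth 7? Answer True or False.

X winning at [XO/O./O./X./X.]: False

p1 X@[XO/O./O./X./X.]: (1,1)[XO/OX/O./X./X.]+0* (2,1)[XO/O./OX/X./X.]+0 (3,1)[XO/O./O./XX/X.]+0 (4,1)[XO/O./O./X./XX]+0
p2 O@[XO/OX/O./X./X.]: (2,1)[XO/OX/OO/X./X.]+0* (3,1)[XO/OX/O./XO/X.]+0 (4,1)[XO/OX/O./X./XO]+0
p3 X@[XO/OX/OO/X./X.]: (3,1)[XO/OX/OO/XX/X.]+0* (4,1)[XO/OX/OO/X./XX]+0
p4 O@[XO/OX/OO/XX/X.]: (4,1)[XO/OX/OO/XX/XO]+0*
p5 X@[XO/OX/OO/XX/XO] terminal +0; root [XO/O./O./X./X.] d7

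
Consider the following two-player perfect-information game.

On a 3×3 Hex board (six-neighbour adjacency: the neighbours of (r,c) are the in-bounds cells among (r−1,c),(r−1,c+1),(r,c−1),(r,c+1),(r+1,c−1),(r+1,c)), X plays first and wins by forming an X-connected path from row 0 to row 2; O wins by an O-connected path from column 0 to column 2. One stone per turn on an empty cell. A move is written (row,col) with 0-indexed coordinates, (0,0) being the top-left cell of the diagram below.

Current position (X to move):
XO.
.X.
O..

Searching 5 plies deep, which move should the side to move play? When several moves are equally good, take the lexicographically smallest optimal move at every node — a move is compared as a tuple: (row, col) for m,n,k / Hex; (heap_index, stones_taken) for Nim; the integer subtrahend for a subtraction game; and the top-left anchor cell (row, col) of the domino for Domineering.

X's best at [XO./.X./O..]: (1,2)

[XO./.X./O..] X move#1: (0,2):-1/XOX/.X./O.., (1,0):-1/XO./XX./O.., (1,2):+1/XO./.XX/O..*, (2,1):+1/XO./.X./OX., (2,2):+1/XO./.X./O.X
[XO./.XX/O..] O move#2: (0,2):-1/XOO/.XX/O..*, (1,0):-1/XO./OXX/O.., (2,1):-1/XO./.XX/OO., (2,2):-1/XO./.XX/O.O
[XOO/.XX/O..] X move#3: (1,0):+1/XOO/XXX/O..*, (2,1):-1/XOO/.XX/OX., (2,2):-1/XOO/.XX/O.X
[XOO/XXX/O..] O move#4: (2,1):-1/XOO/XXX/OO.*, (2,2):-1/XOO/XXX/O.O
[XOO/XXX/OO.] X move#5: (2,2):+1/XOO/XXX/OOX*
[XOO/XXX/OOX] end (terminal -1, O#6); searched XO./.X./O.. to 5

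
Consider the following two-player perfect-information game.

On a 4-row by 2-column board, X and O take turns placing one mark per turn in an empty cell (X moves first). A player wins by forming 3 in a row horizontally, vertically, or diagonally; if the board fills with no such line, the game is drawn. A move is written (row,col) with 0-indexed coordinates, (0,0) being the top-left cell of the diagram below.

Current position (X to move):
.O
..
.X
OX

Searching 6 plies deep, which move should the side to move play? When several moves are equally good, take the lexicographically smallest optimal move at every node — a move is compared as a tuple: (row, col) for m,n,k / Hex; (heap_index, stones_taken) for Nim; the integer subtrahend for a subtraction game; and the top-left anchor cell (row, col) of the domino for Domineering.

X's best at [.O/../.X/OX]: (1,1)

ply 1, X at .O/../.X/OX | (0,0)=+0→XO/../.X/OX; (1,0)=+0→.O/X./.X/OX; (1,1)=+1→.O/.X/.X/OX*; (2,0)=+0→.O/../XX/OX
ply 2: .O/.X/.X/OX is terminal -1 (O); from .O/../.X/OX depth 6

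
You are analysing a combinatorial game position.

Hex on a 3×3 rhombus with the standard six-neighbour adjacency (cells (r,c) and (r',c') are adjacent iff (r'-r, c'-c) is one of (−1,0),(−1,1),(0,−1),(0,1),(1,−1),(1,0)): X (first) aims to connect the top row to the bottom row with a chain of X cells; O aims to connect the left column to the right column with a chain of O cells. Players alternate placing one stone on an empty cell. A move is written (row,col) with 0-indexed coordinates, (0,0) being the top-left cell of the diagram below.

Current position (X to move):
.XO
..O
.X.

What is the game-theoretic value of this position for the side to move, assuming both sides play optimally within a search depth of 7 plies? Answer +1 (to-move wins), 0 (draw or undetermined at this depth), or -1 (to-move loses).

[.XO/..O/.X.] X move#1: (0,0):-1/XXO/..O/.X., (1,0):+1/.XO/X.O/.X.*, (1,1):+1/.XO/.XO/.X., (2,0):+1/.XO/..O/XX., (2,2):-1/.XO/..O/.XX
[.XO/X.O/.X.] O move#2: (0,0):-1/OXO/X.O/.X.*, (1,1):-1/.XO/XOO/.X., (2,0):-1/.XO/X.O/OX., (2,2):-1/.XO/X.O/.XO
[OXO/X.O/.X.] X move#3: (1,1):+1/OXO/XXO/.X.*, (2,0):+1/OXO/X.O/XX., (2,2):+1/OXO/X.O/.XX
[OXO/XXO/.X.] end (terminal -1, O#4); searched .XO/..O/.X. to 7

value(.XO/..O/.X., X) = +1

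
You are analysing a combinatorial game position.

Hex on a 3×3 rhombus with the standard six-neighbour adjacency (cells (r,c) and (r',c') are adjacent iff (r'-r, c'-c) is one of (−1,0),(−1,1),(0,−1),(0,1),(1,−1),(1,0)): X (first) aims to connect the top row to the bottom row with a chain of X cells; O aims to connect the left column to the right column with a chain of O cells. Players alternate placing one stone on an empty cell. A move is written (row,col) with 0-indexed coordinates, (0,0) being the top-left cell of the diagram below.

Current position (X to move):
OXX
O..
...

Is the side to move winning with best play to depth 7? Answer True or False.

X winning at [OXX/O../...]: True

ply 1, X at OXX/O../... | (1,1)=+1→OXX/OX./...*; (1,2)=+1→OXX/O.X/...; (2,0)=+1→OXX/O../X..; (2,1)=+1→OXX/O../.X.; (2,2)=+1→OXX/O../..X
ply 2, O at OXX/OX./... | (1,2)=-1→OXX/OXO/...*; (2,0)=-1→OXX/OX./O..; (2,1)=-1→OXX/OX./.O.; (2,2)=-1→OXX/OX./..O
ply 3, X at OXX/OXO/... | (2,0)=+1→OXX/OXO/X..*; (2,1)=+1→OXX/OXO/.X.; (2,2)=+1→OXX/OXO/..X
ply 4: OXX/OXO/X.. is terminal -1 (O); from OXX/O../... depth 7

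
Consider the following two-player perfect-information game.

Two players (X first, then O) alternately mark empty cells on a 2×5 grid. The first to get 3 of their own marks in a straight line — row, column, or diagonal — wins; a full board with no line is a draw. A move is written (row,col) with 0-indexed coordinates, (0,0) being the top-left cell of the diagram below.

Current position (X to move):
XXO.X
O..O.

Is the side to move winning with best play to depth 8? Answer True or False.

ply 1, X at XXO.X/O..O. | (0,3)=-1→XXOXX/O..O.; (1,1)=+0→XXO.X/OX.O.*; (1,2)=+0→XXO.X/O.XO.; (1,4)=+0→XXO.X/O..OX
ply 2, O at XXO.X/OX.O. | (0,3)=+0→XXOOX/OX.O.*; (1,2)=+0→XXO.X/OXOO.; (1,4)=+0→XXO.X/OX.OO
ply 3, X at XXOOX/OX.O. | (1,2)=+0→XXOOX/OXXO.*; (1,4)=+0→XXOOX/OX.OX
ply 4, O at XXOOX/OXXO. | (1,4)=+0→XXOOX/OXXOO*
ply 5: XXOOX/OXXOO is terminal +0 (X); from XXO.X/O..O. depth 8

X winning at [XXO.X/O..O.]: False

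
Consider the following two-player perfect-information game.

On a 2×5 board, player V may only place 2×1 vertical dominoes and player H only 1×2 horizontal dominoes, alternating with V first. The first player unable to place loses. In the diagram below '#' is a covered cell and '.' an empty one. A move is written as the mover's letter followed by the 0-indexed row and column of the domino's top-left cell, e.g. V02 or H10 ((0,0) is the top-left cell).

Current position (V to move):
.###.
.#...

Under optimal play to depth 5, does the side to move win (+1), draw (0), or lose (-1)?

[.###./.#...] V move#1: V00:-1/####./##..., V04:+1/.####/.#..#*
[.####/.#..#] H move#2: H12:-1/.####/.####*
[.####/.####] V move#3: V00:+1/#####/#####*
[#####/#####] end (terminal -1, H#4); searched .###./.#... to 5

value(.###./.#..., V) = +1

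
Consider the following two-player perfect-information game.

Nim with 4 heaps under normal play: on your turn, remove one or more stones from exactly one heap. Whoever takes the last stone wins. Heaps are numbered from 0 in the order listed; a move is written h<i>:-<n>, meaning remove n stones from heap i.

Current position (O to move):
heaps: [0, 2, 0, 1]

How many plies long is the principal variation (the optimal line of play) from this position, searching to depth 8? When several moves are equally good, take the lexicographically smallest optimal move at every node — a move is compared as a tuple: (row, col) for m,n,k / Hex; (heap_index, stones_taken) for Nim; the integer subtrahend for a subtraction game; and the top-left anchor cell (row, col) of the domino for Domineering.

PV length from [(0,2,0,1)]: 3 plies

p1 O@[(0,2,0,1)]: h1:-1[(0,1,0,1)]+1* h1:-2[(0,0,0,1)]-1 h3:-1[(0,2,0,0)]-1
p2 X@[(0,1,0,1)]: h1:-1[(0,0,0,1)]-1* h3:-1[(0,1,0,0)]-1
p3 O@[(0,0,0,1)]: h3:-1[(0,0,0,0)]+1*
p4 X@[(0,0,0,0)] terminal -1; root [(0,2,0,1)] d8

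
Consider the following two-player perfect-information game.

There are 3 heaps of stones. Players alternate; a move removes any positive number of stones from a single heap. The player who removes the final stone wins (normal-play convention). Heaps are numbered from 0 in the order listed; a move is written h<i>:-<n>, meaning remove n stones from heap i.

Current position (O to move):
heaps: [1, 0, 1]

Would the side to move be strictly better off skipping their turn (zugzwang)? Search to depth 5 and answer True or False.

zugzwang((1,0,1), O) = True

p1 O@[(1,0,1)]: h0:-1[(0,0,1)]-1* h2:-1[(1,0,0)]-1
p2 X@[(0,0,1)]: h2:-1[(0,0,0)]+1*
p3 O@[(0,0,0)] terminal -1; root [(1,0,1)] d5
suppose O passes — search the same position with X to move:
pass> p1 X@[(1,0,1)]: h0:-1[(0,0,1)]-1* h2:-1[(1,0,0)]-1
pass> p2 O@[(0,0,1)]: h2:-1[(0,0,0)]+1*
pass> p3 X@[(0,0,0)] terminal -1; root [(1,0,1)] d5
for O: play -1, pass +1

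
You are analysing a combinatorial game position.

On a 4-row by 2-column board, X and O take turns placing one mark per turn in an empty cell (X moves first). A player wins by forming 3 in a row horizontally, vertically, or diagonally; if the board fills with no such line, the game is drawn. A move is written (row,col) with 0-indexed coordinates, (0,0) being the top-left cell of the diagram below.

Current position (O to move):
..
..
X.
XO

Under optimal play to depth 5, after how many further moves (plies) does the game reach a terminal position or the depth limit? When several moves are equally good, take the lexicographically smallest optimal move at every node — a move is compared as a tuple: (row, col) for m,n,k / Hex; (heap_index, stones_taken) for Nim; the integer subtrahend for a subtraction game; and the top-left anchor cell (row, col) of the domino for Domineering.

PV length from [../../X./XO]: 5 plies

[../../X./XO] O move#1: (0,0):-1/O./../X./XO, (0,1):-1/.O/../X./XO, (1,0):+0/../O./X./XO*, (1,1):-1/../.O/X./XO, (2,1):-1/../../XO/XO
[../O./X./XO] X move#2: (0,0):+0/X./O./X./XO*, (0,1):+0/.X/O./X./XO, (1,1):+0/../OX/X./XO, (2,1):+0/../O./XX/XO
[X./O./X./XO] O move#3: (0,1):+0/XO/O./X./XO*, (1,1):+0/X./OO/X./XO, (2,1):+0/X./O./XO/XO
[XO/O./X./XO] X move#4: (1,1):+0/XO/OX/X./XO*, (2,1):+0/XO/O./XX/XO
[XO/OX/X./XO] O move#5: (2,1):+0/XO/OX/XO/XO*
[XO/OX/XO/XO] end (terminal +0, X#6); searched ../../X./XO to 5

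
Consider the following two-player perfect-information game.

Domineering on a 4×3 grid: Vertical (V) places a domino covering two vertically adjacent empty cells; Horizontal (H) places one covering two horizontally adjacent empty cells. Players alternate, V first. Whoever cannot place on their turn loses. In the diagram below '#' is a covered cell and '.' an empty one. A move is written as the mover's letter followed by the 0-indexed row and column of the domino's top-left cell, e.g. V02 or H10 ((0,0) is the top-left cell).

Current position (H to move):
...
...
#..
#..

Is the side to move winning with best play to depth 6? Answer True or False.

H winning at [.../.../#../#..]: False

[.../.../#../#..] H move#1: H00:-1/##./.../#../#..*, H01:-1/.##/.../#../#.., H10:-1/.../##./#../#.., H11:-1/.../.##/#../#.., H21:-1/.../.../###/#.., H31:-1/.../.../#../###
[##./.../#../#..] V move#2: V02:-1/###/..#/#../#.., V11:+1/##./.#./##./#..*, V12:+1/##./..#/#.#/#.., V21:+1/##./.../##./##., V22:+1/##./.../#.#/#.#
[##./.#./##./#..] H move#3: H31:-1/##./.#./##./###*
[##./.#./##./###] V move#4: V02:+1/###/.##/##./###*, V12:+1/##./.##/###/###
[###/.##/##./###] end (terminal -1, H#5); searched .../.../#../#.. to 6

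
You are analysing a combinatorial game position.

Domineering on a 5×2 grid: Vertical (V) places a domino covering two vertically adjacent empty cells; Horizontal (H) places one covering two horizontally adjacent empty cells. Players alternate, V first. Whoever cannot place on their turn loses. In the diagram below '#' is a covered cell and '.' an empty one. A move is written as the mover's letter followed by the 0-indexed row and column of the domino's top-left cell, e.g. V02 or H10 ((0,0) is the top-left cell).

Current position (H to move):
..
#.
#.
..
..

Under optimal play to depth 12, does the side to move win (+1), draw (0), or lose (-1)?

value(../#./#./../.., H) = +1

ply 1, H at ../#./#./../.. | H00=-1→##/#./#./../..; H30=+1→../#./#./##/..*; H40=+1→../#./#./../##
ply 2, V at ../#./#./##/.. | V01=-1→.#/##/#./##/..*; V11=-1→../##/##/##/..
ply 3, H at .#/##/#./##/.. | H40=+1→.#/##/#./##/##*
ply 4: .#/##/#./##/## is terminal -1 (V); from ../#./#./../.. depth 12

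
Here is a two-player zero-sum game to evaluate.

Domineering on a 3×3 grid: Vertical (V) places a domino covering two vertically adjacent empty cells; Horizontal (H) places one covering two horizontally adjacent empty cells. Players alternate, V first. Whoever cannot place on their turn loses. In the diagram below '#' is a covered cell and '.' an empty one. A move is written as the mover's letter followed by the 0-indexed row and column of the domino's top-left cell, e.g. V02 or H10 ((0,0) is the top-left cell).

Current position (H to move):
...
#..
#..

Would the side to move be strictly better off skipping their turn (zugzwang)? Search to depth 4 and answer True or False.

p1 H@[.../#../#..]: H00[##./#../#..]-1 H01[.##/#../#..]-1 H11[.../###/#..]+1* H21[.../#../###]-1
p2 V@[.../###/#..] terminal -1; root [.../#../#..] d4
suppose H passes — search the same position with V to move:
pass> p1 V@[.../#../#..]: V01[.#./##./#..]+1* V02[..#/#.#/#..]+1 V11[.../##./##.]+1 V12[.../#.#/#.#]+1
pass> p2 H@[.#./##./#..]: H21[.#./##./###]-1*
pass> p3 V@[.#./##./###]: V02[.##/###/###]+1*
pass> p4 H@[.##/###/###] terminal -1; root [.../#../#..] d4
for H: play +1, pass -1

zugzwang(.../#../#.., H) = False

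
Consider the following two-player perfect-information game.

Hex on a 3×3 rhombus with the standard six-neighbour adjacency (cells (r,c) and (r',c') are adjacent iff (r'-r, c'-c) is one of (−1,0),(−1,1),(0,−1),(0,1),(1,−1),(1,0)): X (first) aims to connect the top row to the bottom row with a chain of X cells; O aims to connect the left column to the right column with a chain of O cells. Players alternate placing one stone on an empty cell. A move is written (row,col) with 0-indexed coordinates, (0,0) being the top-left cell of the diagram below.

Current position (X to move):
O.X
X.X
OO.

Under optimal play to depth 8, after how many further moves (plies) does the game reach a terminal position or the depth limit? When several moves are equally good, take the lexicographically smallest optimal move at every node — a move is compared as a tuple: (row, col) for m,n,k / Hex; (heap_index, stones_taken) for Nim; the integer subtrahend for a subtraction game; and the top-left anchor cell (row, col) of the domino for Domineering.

PV length from [O.X/X.X/OO.]: 1 ply

p1 X@[O.X/X.X/OO.]: (0,1)[OXX/X.X/OO.]-1 (1,1)[O.X/XXX/OO.]-1 (2,2)[O.X/X.X/OOX]+1*
p2 O@[O.X/X.X/OOX] terminal -1; root [O.X/X.X/OO.] d8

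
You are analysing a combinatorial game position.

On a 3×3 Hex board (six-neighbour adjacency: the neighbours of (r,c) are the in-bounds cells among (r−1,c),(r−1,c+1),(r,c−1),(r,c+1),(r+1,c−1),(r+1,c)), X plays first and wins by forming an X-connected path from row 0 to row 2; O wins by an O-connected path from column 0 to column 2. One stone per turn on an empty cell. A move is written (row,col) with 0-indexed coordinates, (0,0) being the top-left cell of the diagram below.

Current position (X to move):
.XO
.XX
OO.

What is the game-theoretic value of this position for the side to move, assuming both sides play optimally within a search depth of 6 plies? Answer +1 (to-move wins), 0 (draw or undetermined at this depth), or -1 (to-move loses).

[.XO/.XX/OO.] X move#1: (0,0):-1/XXO/.XX/OO., (1,0):-1/.XO/XXX/OO., (2,2):+1/.XO/.XX/OOX*
[.XO/.XX/OOX] end (terminal -1, O#2); searched .XO/.XX/OO. to 6

value(.XO/.XX/OO., X) = +1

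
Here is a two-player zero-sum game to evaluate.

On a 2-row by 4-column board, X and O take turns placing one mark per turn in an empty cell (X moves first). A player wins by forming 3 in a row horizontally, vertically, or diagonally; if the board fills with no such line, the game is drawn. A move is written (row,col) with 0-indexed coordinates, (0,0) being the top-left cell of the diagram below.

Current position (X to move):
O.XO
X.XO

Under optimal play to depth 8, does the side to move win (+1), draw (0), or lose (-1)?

ply 1, X at O.XO/X.XO | (0,1)=+0→OXXO/X.XO; (1,1)=+1→O.XO/XXXO*
ply 2: O.XO/XXXO is terminal -1 (O); from O.XO/X.XO depth 8

value(O.XO/X.XO, X) = +1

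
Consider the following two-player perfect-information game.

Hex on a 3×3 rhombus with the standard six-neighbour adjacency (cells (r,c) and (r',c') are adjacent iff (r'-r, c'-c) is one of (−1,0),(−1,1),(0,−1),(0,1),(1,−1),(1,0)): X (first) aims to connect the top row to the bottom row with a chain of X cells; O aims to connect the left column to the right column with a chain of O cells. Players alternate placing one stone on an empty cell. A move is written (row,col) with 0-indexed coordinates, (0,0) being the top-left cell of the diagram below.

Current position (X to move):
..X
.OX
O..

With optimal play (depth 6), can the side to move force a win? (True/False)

X winning at [..X/.OX/O..]: True

ply 1, X at ..X/.OX/O.. | (0,0)=+1→X.X/.OX/O..*; (0,1)=+1→.XX/.OX/O..; (1,0)=+1→..X/XOX/O..; (2,1)=+1→..X/.OX/OX.; (2,2)=+1→..X/.OX/O.X
ply 2, O at X.X/.OX/O.. | (0,1)=-1→XOX/.OX/O..*; (1,0)=-1→X.X/OOX/O..; (2,1)=-1→X.X/.OX/OO.; (2,2)=-1→X.X/.OX/O.O
ply 3, X at XOX/.OX/O.. | (1,0)=+1→XOX/XOX/O..*; (2,1)=+1→XOX/.OX/OX.; (2,2)=+1→XOX/.OX/O.X
ply 4, O at XOX/XOX/O.. | (2,1)=-1→XOX/XOX/OO.*; (2,2)=-1→XOX/XOX/O.O
ply 5, X at XOX/XOX/OO. | (2,2)=+1→XOX/XOX/OOX*
ply 6: XOX/XOX/OOX is terminal -1 (O); from ..X/.OX/O.. depth 6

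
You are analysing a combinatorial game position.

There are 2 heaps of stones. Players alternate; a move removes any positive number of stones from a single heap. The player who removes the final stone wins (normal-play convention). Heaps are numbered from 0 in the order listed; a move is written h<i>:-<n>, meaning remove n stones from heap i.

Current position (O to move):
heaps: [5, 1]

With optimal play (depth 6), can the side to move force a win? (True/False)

O winning at [(5,1)]: True

[(5,1)] O move#1: h0:-1:-1/(4,1), h0:-2:-1/(3,1), h0:-3:-1/(2,1), h0:-4:+1/(1,1)*, h0:-5:-1/(0,1), h1:-1:-1/(5,0)
[(1,1)] X move#2: h0:-1:-1/(0,1)*, h1:-1:-1/(1,0)
[(0,1)] O move#3: h1:-1:+1/(0,0)*
[(0,0)] end (terminal -1, X#4); searched (5,1) to 6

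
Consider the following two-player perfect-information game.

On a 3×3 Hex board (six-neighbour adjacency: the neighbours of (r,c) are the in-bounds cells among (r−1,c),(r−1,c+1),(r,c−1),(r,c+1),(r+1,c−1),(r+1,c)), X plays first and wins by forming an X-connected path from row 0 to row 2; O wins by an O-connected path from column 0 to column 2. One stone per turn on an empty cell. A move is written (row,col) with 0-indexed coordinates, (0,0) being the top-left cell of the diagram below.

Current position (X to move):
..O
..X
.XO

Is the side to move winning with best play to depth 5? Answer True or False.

p1 X@[..O/..X/.XO]: (0,0)[X.O/..X/.XO]-1 (0,1)[.XO/..X/.XO]-1 (1,0)[..O/X.X/.XO]+1* (1,1)[..O/.XX/.XO]-1 (2,0)[..O/..X/XXO]-1
p2 O@[..O/X.X/.XO]: (0,0)[O.O/X.X/.XO]-1* (0,1)[.OO/X.X/.XO]-1 (1,1)[..O/XOX/.XO]-1 (2,0)[..O/X.X/OXO]-1
p3 X@[O.O/X.X/.XO]: (0,1)[OXO/X.X/.XO]+1* (1,1)[O.O/XXX/.XO]-1 (2,0)[O.O/X.X/XXO]-1
p4 O@[OXO/X.X/.XO]: (1,1)[OXO/XOX/.XO]-1* (2,0)[OXO/X.X/OXO]-1
p5 X@[OXO/XOX/.XO]: (2,0)[OXO/XOX/XXO]+1*
p6 O@[OXO/XOX/XXO] terminal -1; root [..O/..X/.XO] d5

X winning at [..O/..X/.XO]: True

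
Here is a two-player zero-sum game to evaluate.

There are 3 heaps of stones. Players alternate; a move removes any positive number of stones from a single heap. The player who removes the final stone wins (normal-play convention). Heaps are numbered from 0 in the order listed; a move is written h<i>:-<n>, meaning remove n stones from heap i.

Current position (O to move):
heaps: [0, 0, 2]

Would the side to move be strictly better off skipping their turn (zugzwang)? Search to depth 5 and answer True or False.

[(0,0,2)] O move#1: h2:-1:-1/(0,0,1), h2:-2:+1/(0,0,0)*
[(0,0,0)] end (terminal -1, X#2); searched (0,0,2) to 5
suppose O passes — search the same position with X to move:
pass> [(0,0,2)] X move#1: h2:-1:-1/(0,0,1), h2:-2:+1/(0,0,0)*
pass> [(0,0,0)] end (terminal -1, O#2); searched (0,0,2) to 5
for O: play +1, pass -1

zugzwang((0,0,2), O) = False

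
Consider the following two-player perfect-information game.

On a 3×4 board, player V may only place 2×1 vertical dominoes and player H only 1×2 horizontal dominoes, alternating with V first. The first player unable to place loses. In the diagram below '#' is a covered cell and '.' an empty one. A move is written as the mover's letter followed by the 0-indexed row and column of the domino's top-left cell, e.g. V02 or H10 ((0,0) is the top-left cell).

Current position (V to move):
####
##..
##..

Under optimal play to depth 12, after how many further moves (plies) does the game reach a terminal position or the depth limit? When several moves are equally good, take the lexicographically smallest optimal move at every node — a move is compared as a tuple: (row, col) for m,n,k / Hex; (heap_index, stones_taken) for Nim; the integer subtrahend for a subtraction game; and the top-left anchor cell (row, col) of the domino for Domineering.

ply 1, V at ####/##../##.. | V12=+1→####/###./###.*; V13=+1→####/##.#/##.#
ply 2: ####/###./###. is terminal -1 (H); from ####/##../##.. depth 12

PV length from [####/##../##..]: 1 ply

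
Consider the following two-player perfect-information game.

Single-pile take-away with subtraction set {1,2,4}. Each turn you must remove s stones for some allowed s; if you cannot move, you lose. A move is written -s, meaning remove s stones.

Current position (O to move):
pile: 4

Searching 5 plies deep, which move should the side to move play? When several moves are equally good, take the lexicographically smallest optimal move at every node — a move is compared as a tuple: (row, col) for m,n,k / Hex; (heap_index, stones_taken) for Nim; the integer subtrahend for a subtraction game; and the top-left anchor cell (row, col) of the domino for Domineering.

O's best at [4]: -1

p1 O@[4]: -1[3]+1* -2[2]-1 -4[0]+1
p2 X@[3]: -1[2]-1* -2[1]-1
p3 O@[2]: -1[1]-1 -2[0]+1*
p4 X@[0] terminal -1; root [4] d5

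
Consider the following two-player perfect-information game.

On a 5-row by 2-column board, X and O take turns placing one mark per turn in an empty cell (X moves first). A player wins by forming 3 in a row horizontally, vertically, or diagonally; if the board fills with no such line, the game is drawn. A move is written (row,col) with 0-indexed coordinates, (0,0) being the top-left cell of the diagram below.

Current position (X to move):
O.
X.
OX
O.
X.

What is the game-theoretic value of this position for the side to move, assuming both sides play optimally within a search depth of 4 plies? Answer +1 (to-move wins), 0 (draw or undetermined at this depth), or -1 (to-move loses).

[O./X./OX/O./X.] X move#1: (0,1):+0/OX/X./OX/O./X., (1,1):+1/O./XX/OX/O./X.*, (3,1):+1/O./X./OX/OX/X., (4,1):+0/O./X./OX/O./XX
[O./XX/OX/O./X.] O move#2: (0,1):-1/OO/XX/OX/O./X.*, (3,1):-1/O./XX/OX/OO/X., (4,1):-1/O./XX/OX/O./XO
[OO/XX/OX/O./X.] X move#3: (3,1):+1/OO/XX/OX/OX/X.*, (4,1):+0/OO/XX/OX/O./XX
[OO/XX/OX/OX/X.] end (terminal -1, O#4); searched O./X./OX/O./X. to 4

value(O./X./OX/O./X., X) = +1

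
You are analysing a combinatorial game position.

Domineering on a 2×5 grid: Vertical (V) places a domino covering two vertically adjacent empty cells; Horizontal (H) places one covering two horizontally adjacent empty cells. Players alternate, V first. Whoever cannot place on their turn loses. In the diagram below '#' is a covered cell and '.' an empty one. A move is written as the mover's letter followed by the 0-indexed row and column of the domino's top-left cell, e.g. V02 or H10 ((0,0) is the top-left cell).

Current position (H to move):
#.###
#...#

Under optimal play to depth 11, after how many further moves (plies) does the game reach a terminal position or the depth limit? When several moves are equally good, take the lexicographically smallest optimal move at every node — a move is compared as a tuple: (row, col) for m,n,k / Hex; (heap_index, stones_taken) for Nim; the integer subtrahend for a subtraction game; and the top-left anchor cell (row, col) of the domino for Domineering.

ply 1, H at #.###/#...# | H11=+1→#.###/###.#*; H12=-1→#.###/#.###
ply 2: #.###/###.# is terminal -1 (V); from #.###/#...# depth 11

PV length from [#.###/#...#]: 1 ply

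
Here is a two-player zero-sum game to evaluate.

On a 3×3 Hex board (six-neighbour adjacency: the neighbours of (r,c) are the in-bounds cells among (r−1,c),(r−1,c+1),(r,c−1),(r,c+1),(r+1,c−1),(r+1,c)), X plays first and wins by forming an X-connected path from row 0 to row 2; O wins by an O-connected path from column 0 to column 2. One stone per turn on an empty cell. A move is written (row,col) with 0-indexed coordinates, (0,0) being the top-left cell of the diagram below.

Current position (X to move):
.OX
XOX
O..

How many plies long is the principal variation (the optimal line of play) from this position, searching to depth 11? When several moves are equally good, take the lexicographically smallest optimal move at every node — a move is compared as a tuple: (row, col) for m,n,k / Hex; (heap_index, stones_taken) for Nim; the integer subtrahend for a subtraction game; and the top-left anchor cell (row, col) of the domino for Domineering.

PV length from [.OX/XOX/O..]: 3 plies

[.OX/XOX/O..] X move#1: (0,0):+1/XOX/XOX/O..*, (2,1):+1/.OX/XOX/OX., (2,2):+1/.OX/XOX/O.X
[XOX/XOX/O..] O move#2: (2,1):-1/XOX/XOX/OO.*, (2,2):-1/XOX/XOX/O.O
[XOX/XOX/OO.] X move#3: (2,2):+1/XOX/XOX/OOX*
[XOX/XOX/OOX] end (terminal -1, O#4); searched .OX/XOX/O.. to 11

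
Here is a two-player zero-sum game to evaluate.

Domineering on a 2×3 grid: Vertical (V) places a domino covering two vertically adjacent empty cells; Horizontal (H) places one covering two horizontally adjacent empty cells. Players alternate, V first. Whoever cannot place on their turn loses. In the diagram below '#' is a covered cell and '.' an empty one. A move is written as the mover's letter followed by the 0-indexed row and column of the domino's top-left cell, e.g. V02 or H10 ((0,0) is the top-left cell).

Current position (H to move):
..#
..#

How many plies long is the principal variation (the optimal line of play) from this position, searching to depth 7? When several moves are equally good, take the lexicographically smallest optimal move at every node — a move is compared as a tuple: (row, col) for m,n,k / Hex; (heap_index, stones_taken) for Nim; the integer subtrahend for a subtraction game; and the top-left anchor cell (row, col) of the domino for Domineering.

PV length from [..#/..#]: 1 ply

ply 1, H at ..#/..# | H00=+1→###/..#*; H10=+1→..#/###
ply 2: ###/..# is terminal -1 (V); from ..#/..# depth 7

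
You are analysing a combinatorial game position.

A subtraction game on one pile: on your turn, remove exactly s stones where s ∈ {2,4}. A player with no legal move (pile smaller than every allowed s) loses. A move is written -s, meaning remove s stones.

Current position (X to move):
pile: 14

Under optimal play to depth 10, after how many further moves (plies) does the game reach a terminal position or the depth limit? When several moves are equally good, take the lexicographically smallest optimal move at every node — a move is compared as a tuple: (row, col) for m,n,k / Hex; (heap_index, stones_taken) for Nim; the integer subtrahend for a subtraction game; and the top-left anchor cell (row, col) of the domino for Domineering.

PV length from [14]: 5 plies

p1 X@[14]: -2[12]+1* -4[10]-1
p2 O@[12]: -2[10]-1* -4[8]-1
p3 X@[10]: -2[8]-1 -4[6]+1*
p4 O@[6]: -2[4]-1* -4[2]-1
p5 X@[4]: -2[2]-1 -4[0]+1*
p6 O@[0] terminal -1; root [14] d10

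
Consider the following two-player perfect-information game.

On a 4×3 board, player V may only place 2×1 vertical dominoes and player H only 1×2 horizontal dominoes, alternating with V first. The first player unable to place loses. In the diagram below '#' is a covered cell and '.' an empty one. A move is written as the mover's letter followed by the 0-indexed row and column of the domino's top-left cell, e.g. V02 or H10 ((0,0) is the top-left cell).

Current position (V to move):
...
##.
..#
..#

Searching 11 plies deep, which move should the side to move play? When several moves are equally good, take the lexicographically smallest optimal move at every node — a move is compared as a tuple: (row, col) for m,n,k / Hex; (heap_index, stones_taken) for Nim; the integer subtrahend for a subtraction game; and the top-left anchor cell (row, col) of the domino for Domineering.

V's best at [.../##./..#/..#]: V20

p1 V@[.../##./..#/..#]: V02[..#/###/..#/..#]-1 V20[.../##./#.#/#.#]+1* V21[.../##./.##/.##]+1
p2 H@[.../##./#.#/#.#]: H00[##./##./#.#/#.#]-1* H01[.##/##./#.#/#.#]-1
p3 V@[##./##./#.#/#.#]: V02[###/###/#.#/#.#]+1* V21[##./##./###/###]+1
p4 H@[###/###/#.#/#.#] terminal -1; root [.../##./..#/..#] d11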